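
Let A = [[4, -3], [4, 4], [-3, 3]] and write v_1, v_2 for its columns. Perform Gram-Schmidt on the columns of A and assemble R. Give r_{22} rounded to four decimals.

v_1 = (4, 4, -3); ‖v_1‖ = 6.4031, so q_1 = (0.6247, 0.6247, -0.4685).
q_1·v_2 = 0.6247·(-3) + 0.6247·4 + (-0.4685)·3 = -0.7809.
u_2 = v_2 + 0.7809·q_1 = (-2.5122, 4.4878, 2.6341).
r_{22} = ‖u_2‖ = 5.7784.

r_{22} = 5.7784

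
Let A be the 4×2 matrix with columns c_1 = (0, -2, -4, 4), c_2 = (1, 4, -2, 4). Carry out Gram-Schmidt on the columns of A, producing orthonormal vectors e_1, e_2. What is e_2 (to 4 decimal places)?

e_1 = c_1/‖c_1‖ = (0, -2, -4, 4)/6.0000 = (0.0000, -0.3333, -0.6667, 0.6667).
r_{12} = e_1·c_2 = 2.6667.
u_2 = c_2 − 2.6667·e_1 = (1.0000, 4.8889, -0.2222, 2.2222).
‖u_2‖ = 5.4671, so e_2 = (0.1829, 0.8942, -0.0406, 0.4065).

e_2 = (0.1829, 0.8942, -0.0406, 0.4065)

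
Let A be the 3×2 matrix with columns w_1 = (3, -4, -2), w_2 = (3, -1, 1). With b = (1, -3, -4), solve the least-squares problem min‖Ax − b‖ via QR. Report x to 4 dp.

x = (1.1667, -0.9848)

e_1 = w_1/‖w_1‖ = (3, -4, -2)/5.3852 = (0.5571, -0.7428, -0.3714).
r_{12} = e_1·w_2 = 2.0426.
u_2 = w_2 − 2.0426·e_1 = (1.8621, 0.5172, 1.7586).
‖u_2‖ = 2.6130, so e_2 = (0.7126, 0.1980, 0.6730).
Qᵀb = (4.2710, -2.5734).
Back-substitute: x_2 = -2.5734/2.6130 = -0.9848.
x_1 = (4.2710 − 2.0426·(-0.9848))/5.3852 = 1.1667.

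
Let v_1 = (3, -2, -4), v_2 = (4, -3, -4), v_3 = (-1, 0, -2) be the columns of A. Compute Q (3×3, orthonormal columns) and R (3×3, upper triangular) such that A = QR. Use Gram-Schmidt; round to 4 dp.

v_1 = (3, -2, -4); ‖v_1‖ = 5.3852, so e_1 = (0.5571, -0.3714, -0.7428).
e_1·v_2 = 0.5571·4 + (-0.3714)·(-3) + (-0.7428)·(-4) = 6.3136.
u_2 = v_2 − 6.3136·e_1 = (0.4828, -0.6552, 0.6897).
‖u_2‖ = 1.0667, so e_2 = (0.4526, -0.6142, 0.6465).
e_1·v_3 = 0.5571·(-1) + (-0.3714)·0 + (-0.7428)·(-2) = 0.9285; e_2·v_3 = 0.4526·(-1) + (-0.6142)·0 + 0.6465·(-2) = -1.7456.
u_3 = v_3 − 0.9285·e_1 + 1.7456·e_2 = (-0.7273, -0.7273, -0.1818).
‖u_3‖ = 1.0445, so e_3 = (-0.6963, -0.6963, -0.1741).

Q = [[0.5571, 0.4526, -0.6963], [-0.3714, -0.6142, -0.6963], [-0.7428, 0.6465, -0.1741]], R = [[5.3852, 6.3136, 0.9285], [0.0000, 1.0667, -1.7456], [0.0000, 0.0000, 1.0445]]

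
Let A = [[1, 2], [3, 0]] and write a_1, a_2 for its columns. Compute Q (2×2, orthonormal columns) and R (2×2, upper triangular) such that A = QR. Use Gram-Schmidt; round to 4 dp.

a_1 = (1, 3); ‖a_1‖ = 3.1623, so q_1 = (0.3162, 0.9487).
q_1·a_2 = 0.3162·2 + 0.9487·0 = 0.6325.
u_2 = a_2 − 0.6325·q_1 = (1.8000, -0.6000).
‖u_2‖ = 1.8974, so q_2 = (0.9487, -0.3162).

Q = [[0.3162, 0.9487], [0.9487, -0.3162]], R = [[3.1623, 0.6325], [0.0000, 1.8974]]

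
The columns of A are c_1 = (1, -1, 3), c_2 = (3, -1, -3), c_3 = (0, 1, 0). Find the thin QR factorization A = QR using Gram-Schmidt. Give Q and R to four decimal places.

Q = [[0.3015, 0.8447, 0.4423], [-0.3015, -0.3556, 0.8847], [0.9045, -0.4001, 0.1474]], R = [[3.3166, -1.5076, -0.3015], [0.0000, 4.0899, -0.3556], [0.0000, 0.0000, 0.8847]]

c_1 = (1, -1, 3); ‖c_1‖ = 3.3166, so e_1 = (0.3015, -0.3015, 0.9045).
e_1·c_2 = 0.3015·3 + (-0.3015)·(-1) + 0.9045·(-3) = -1.5076.
u_2 = c_2 + 1.5076·e_1 = (3.4545, -1.4545, -1.6364).
‖u_2‖ = 4.0899, so e_2 = (0.8447, -0.3556, -0.4001).
e_1·c_3 = 0.3015·0 + (-0.3015)·1 + 0.9045·0 = -0.3015; e_2·c_3 = 0.8447·0 + (-0.3556)·1 + (-0.4001)·0 = -0.3556.
u_3 = c_3 + 0.3015·e_1 + 0.3556·e_2 = (0.3913, 0.7826, 0.1304).
‖u_3‖ = 0.8847, so e_3 = (0.4423, 0.8847, 0.1474).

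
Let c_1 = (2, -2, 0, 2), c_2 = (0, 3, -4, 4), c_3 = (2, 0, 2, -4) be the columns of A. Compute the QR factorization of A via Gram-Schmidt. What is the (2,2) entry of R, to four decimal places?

r_{22} = 6.3770

c_1 = (2, -2, 0, 2); ‖c_1‖ = 3.4641, so e_1 = (0.5774, -0.5774, 0.0000, 0.5774).
e_1·c_2 = 0.5774·0 + (-0.5774)·3 + 0.0000·(-4) + 0.5774·4 = 0.5774.
u_2 = c_2 − 0.5774·e_1 = (-0.3333, 3.3333, -4.0000, 3.6667).
r_{22} = ‖u_2‖ = 6.3770.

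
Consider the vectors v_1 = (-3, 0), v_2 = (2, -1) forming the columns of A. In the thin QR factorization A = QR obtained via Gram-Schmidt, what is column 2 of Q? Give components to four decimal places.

v_1 = (-3, 0); ‖v_1‖ = 3.0000, so e_1 = (-1.0000, 0.0000).
e_1·v_2 = (-1.0000)·2 + 0.0000·(-1) = -2.0000.
u_2 = v_2 + 2.0000·e_1 = (0.0000, -1.0000).
‖u_2‖ = 1.0000, so e_2 = (0.0000, -1.0000).

e_2 = (0.0000, -1.0000)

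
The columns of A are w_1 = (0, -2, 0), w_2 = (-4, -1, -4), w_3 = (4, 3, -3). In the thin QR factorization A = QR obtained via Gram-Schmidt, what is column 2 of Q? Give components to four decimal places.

e_1 = w_1/‖w_1‖ = (0, -2, 0)/2.0000 = (0.0000, -1.0000, 0.0000).
r_{12} = e_1·w_2 = 1.0000.
u_2 = w_2 − 1.0000·e_1 = (-4.0000, 0.0000, -4.0000).
‖u_2‖ = 5.6569, so e_2 = (-0.7071, 0.0000, -0.7071).

e_2 = (-0.7071, 0.0000, -0.7071)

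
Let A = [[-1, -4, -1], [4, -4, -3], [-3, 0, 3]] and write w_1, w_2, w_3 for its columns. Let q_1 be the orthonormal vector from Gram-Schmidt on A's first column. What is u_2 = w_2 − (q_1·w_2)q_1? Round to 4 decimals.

u_2 = (-4.4615, -2.1538, -1.3846)

w_1 = (-1, 4, -3); ‖w_1‖ = 5.0990, so q_1 = (-0.1961, 0.7845, -0.5883).
q_1·w_2 = (-0.1961)·(-4) + 0.7845·(-4) + (-0.5883)·0 = -2.3534.
u_2 = w_2 + 2.3534·q_1 = (-4.4615, -2.1538, -1.3846).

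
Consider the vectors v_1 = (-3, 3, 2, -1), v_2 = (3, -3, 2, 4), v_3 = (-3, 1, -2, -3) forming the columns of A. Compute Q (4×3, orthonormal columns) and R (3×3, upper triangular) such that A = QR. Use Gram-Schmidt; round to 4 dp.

v_1 = (-3, 3, 2, -1); ‖v_1‖ = 4.7958, so q_1 = (-0.6255, 0.6255, 0.4170, -0.2085).
q_1·v_2 = (-0.6255)·3 + 0.6255·(-3) + 0.4170·2 + (-0.2085)·4 = -3.7533.
u_2 = v_2 + 3.7533·q_1 = (0.6522, -0.6522, 3.5652, 3.2174).
‖u_2‖ = 4.8901, so q_2 = (0.1334, -0.1334, 0.7291, 0.6579).
q_1·v_3 = (-0.6255)·(-3) + 0.6255·1 + 0.4170·(-2) + (-0.2085)·(-3) = 2.2937; q_2·v_3 = 0.1334·(-3) + (-0.1334)·1 + 0.7291·(-2) + 0.6579·(-3) = -3.9654.
u_3 = v_3 − 2.2937·q_1 + 3.9654·q_2 = (-1.0364, -0.9636, -0.0655, 0.0873).
‖u_3‖ = 1.4193, so q_3 = (-0.7302, -0.6789, -0.0461, 0.0615).

Q = [[-0.6255, 0.1334, -0.7302], [0.6255, -0.1334, -0.6789], [0.4170, 0.7291, -0.0461], [-0.2085, 0.6579, 0.0615]], R = [[4.7958, -3.7533, 2.2937], [0.0000, 4.8901, -3.9654], [0.0000, 0.0000, 1.4193]]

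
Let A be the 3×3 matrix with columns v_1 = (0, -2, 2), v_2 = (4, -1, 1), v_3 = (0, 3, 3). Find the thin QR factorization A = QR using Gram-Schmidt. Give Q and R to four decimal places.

v_1 = (0, -2, 2); ‖v_1‖ = 2.8284, so e_1 = (0.0000, -0.7071, 0.7071).
e_1·v_2 = 0.0000·4 + (-0.7071)·(-1) + 0.7071·1 = 1.4142.
u_2 = v_2 − 1.4142·e_1 = (4.0000, 0.0000, 0.0000).
‖u_2‖ = 4.0000, so e_2 = (1.0000, 0.0000, 0.0000).
e_1·v_3 = 0.0000·0 + (-0.7071)·3 + 0.7071·3 = 0.0000; e_2·v_3 = 1.0000·0 + (0.0000)·3 + 0.0000·3 = 0.0000.
u_3 = v_3 + 0.0000·e_1 + 0.0000·e_2 = (0.0000, 3.0000, 3.0000).
‖u_3‖ = 4.2426, so e_3 = (0.0000, 0.7071, 0.7071).

Q = [[0.0000, 1.0000, 0.0000], [-0.7071, 0.0000, 0.7071], [0.7071, 0.0000, 0.7071]], R = [[2.8284, 1.4142, 0.0000], [0.0000, 4.0000, 0.0000], [0.0000, 0.0000, 4.2426]]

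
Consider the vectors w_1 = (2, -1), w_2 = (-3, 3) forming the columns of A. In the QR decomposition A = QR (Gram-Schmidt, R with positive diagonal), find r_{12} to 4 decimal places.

w_1 = (2, -1); ‖w_1‖ = 2.2361, so q_1 = (0.8944, -0.4472).
r_{12} = q_1·w_2 = -4.0249.

r_{12} = -4.0249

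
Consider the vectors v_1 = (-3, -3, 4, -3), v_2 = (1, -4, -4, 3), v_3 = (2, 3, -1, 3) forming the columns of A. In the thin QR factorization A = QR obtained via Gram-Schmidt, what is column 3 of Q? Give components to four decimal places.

e_1 = v_1/‖v_1‖ = (-3, -3, 4, -3)/6.5574 = (-0.4575, -0.4575, 0.6100, -0.4575).
r_{12} = e_1·v_2 = -2.4400.
u_2 = v_2 + 2.4400·e_1 = (-0.1163, -5.1163, -2.5116, 1.8837).
‖u_2‖ = 6.0039, so e_2 = (-0.0194, -0.8522, -0.4183, 0.3138).
r_{13} = e_1·v_3 = -4.2700; r_{23} = e_2·v_3 = -1.2356.
u_3 = v_3 + 4.2700·e_1 + 1.2356·e_2 = (0.0226, -0.0065, 1.0877, 1.4342).
‖u_3‖ = 1.8002, so e_3 = (0.0125, -0.0036, 0.6042, 0.7967).

e_3 = (0.0125, -0.0036, 0.6042, 0.7967)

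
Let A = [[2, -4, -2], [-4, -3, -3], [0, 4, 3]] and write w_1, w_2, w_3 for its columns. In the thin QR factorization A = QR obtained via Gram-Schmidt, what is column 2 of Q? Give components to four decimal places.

q_2 = (-0.6940, -0.3470, 0.6309)

w_1 = (2, -4, 0); ‖w_1‖ = 4.4721, so q_1 = (0.4472, -0.8944, 0.0000).
q_1·w_2 = 0.4472·(-4) + (-0.8944)·(-3) + 0.0000·4 = 0.8944.
u_2 = w_2 − 0.8944·q_1 = (-4.4000, -2.2000, 4.0000).
‖u_2‖ = 6.3403, so q_2 = (-0.6940, -0.3470, 0.6309).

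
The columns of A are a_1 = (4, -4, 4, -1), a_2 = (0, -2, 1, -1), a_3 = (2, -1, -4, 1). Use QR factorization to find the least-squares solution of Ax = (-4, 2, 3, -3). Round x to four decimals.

q_1 = a_1/‖a_1‖ = (4, -4, 4, -1)/7.0000 = (0.5714, -0.5714, 0.5714, -0.1429).
r_{12} = q_1·a_2 = 1.8571.
u_2 = a_2 − 1.8571·q_1 = (-1.0612, -0.9388, -0.0612, -0.7347).
‖u_2‖ = 1.5972, so q_2 = (-0.6644, -0.5878, -0.0383, -0.4600).
r_{13} = q_1·a_3 = -0.7143; r_{23} = q_2·a_3 = -1.0478.
u_3 = a_3 + 0.7143·q_1 + 1.0478·q_2 = (1.7120, -2.0240, -3.6320, 0.4160).
‖u_3‖ = 4.5158, so q_3 = (0.3791, -0.4482, -0.8043, 0.0921).
Qᵀb = (-1.2857, 2.7472, -5.1021).
Back-substitute: x_3 = -5.1021/4.5158 = -1.1299.
x_2 = (2.7472 + 1.0478·(-1.1299))/1.5972 = 0.9788.
x_1 = (-1.2857 − 1.8571·0.9788 + 0.7143·(-1.1299))/7.0000 = -0.5587.

x = (-0.5587, 0.9788, -1.1299)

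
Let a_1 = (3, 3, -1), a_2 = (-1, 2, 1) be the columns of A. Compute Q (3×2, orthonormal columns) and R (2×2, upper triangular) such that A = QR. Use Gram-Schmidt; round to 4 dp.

a_1 = (3, 3, -1); ‖a_1‖ = 4.3589, so e_1 = (0.6882, 0.6882, -0.2294).
e_1·a_2 = 0.6882·(-1) + 0.6882·2 + (-0.2294)·1 = 0.4588.
u_2 = a_2 − 0.4588·e_1 = (-1.3158, 1.6842, 1.1053).
‖u_2‖ = 2.4061, so e_2 = (-0.5468, 0.7000, 0.4594).

Q = [[0.6882, -0.5468], [0.6882, 0.7000], [-0.2294, 0.4594]], R = [[4.3589, 0.4588], [0.0000, 2.4061]]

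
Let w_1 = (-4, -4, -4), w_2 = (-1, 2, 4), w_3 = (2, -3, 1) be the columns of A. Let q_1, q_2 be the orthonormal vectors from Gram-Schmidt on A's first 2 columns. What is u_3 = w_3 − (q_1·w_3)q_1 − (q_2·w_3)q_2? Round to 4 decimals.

u_3 = (1.1579, -2.8947, 1.7368)

w_1 = (-4, -4, -4); ‖w_1‖ = 6.9282, so q_1 = (-0.5774, -0.5774, -0.5774).
q_1·w_2 = (-0.5774)·(-1) + (-0.5774)·2 + (-0.5774)·4 = -2.8868.
u_2 = w_2 + 2.8868·q_1 = (-2.6667, 0.3333, 2.3333).
‖u_2‖ = 3.5590, so q_2 = (-0.7493, 0.0937, 0.6556).
q_1·w_3 = (-0.5774)·2 + (-0.5774)·(-3) + (-0.5774)·1 = 0.0000; q_2·w_3 = (-0.7493)·2 + 0.0937·(-3) + 0.6556·1 = -1.1239.
u_3 = w_3 + 0.0000·q_1 + 1.1239·q_2 = (1.1579, -2.8947, 1.7368).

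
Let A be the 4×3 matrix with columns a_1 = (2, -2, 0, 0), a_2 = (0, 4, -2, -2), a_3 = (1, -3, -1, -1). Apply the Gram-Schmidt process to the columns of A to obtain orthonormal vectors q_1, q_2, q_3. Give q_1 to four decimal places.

q_1 = (0.7071, -0.7071, 0.0000, 0.0000)

a_1 = (2, -2, 0, 0); ‖a_1‖ = 2.8284, so q_1 = (0.7071, -0.7071, 0.0000, 0.0000).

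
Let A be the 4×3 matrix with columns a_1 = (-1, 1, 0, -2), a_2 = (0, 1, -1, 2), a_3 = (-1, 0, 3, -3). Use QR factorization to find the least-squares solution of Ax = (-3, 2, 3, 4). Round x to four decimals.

x = (-1.2703, 4.2613, 2.4865)

a_1 = (-1, 1, 0, -2); ‖a_1‖ = 2.4495, so q_1 = (-0.4082, 0.4082, 0.0000, -0.8165).
q_1·a_2 = (-0.4082)·0 + 0.4082·1 + 0.0000·(-1) + (-0.8165)·2 = -1.2247.
u_2 = a_2 + 1.2247·q_1 = (-0.5000, 1.5000, -1.0000, 1.0000).
‖u_2‖ = 2.1213, so q_2 = (-0.2357, 0.7071, -0.4714, 0.4714).
q_1·a_3 = (-0.4082)·(-1) + 0.4082·0 + 0.0000·3 + (-0.8165)·(-3) = 2.8577; q_2·a_3 = (-0.2357)·(-1) + 0.7071·0 + (-0.4714)·3 + 0.4714·(-3) = -2.5927.
u_3 = a_3 − 2.8577·q_1 + 2.5927·q_2 = (-0.4444, 0.6667, 1.7778, 0.5556).
‖u_3‖ = 2.0276, so q_3 = (-0.2192, 0.3288, 0.8768, 0.2740).
Qᵀb = (-1.2247, 2.5927, 5.0416).
Back-substitute: x_3 = 5.0416/2.0276 = 2.4865.
x_2 = (2.5927 + 2.5927·2.4865)/2.1213 = 4.2613.
x_1 = (-1.2247 + 1.2247·4.2613 − 2.8577·2.4865)/2.4495 = -1.2703.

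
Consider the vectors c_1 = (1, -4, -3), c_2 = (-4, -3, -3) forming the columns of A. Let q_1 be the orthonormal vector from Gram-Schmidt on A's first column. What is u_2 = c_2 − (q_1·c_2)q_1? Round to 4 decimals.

c_1 = (1, -4, -3); ‖c_1‖ = 5.0990, so q_1 = (0.1961, -0.7845, -0.5883).
q_1·c_2 = 0.1961·(-4) + (-0.7845)·(-3) + (-0.5883)·(-3) = 3.3340.
u_2 = c_2 − 3.3340·q_1 = (-4.6538, -0.3846, -1.0385).

u_2 = (-4.6538, -0.3846, -1.0385)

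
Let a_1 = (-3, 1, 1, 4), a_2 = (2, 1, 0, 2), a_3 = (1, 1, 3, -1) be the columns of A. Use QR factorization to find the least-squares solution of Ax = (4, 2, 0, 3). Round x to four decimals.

x = (-0.1193, 1.8098, 0.0694)

a_1 = (-3, 1, 1, 4); ‖a_1‖ = 5.1962, so q_1 = (-0.5774, 0.1925, 0.1925, 0.7698).
q_1·a_2 = (-0.5774)·2 + 0.1925·1 + 0.1925·0 + 0.7698·2 = 0.5774.
u_2 = a_2 − 0.5774·q_1 = (2.3333, 0.8889, -0.1111, 1.5556).
‖u_2‖ = 2.9439, so q_2 = (0.7926, 0.3019, -0.0377, 0.5284).
q_1·a_3 = (-0.5774)·1 + 0.1925·1 + 0.1925·3 + 0.7698·(-1) = -0.5774; q_2·a_3 = 0.7926·1 + 0.3019·1 + (-0.0377)·3 + 0.5284·(-1) = 0.4529.
u_3 = a_3 + 0.5774·q_1 − 0.4529·q_2 = (0.3077, 0.9744, 3.1282, -0.7949).
‖u_3‖ = 3.3855, so q_3 = (0.0909, 0.2878, 0.9240, -0.2348).
Qᵀb = (0.3849, 5.3594, 0.2348).
Back-substitute: x_3 = 0.2348/3.3855 = 0.0694.
x_2 = (5.3594 − 0.4529·0.0694)/2.9439 = 1.8098.
x_1 = (0.3849 − 0.5774·1.8098 + 0.5774·0.0694)/5.1962 = -0.1193.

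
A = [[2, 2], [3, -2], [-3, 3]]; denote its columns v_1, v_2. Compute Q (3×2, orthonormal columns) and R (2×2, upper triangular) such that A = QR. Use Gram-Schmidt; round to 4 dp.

q_1 = v_1/‖v_1‖ = (2, 3, -3)/4.6904 = (0.4264, 0.6396, -0.6396).
r_{12} = q_1·v_2 = -2.3452.
u_2 = v_2 + 2.3452·q_1 = (3.0000, -0.5000, 1.5000).
‖u_2‖ = 3.3912, so q_2 = (0.8847, -0.1474, 0.4423).

Q = [[0.4264, 0.8847], [0.6396, -0.1474], [-0.6396, 0.4423]], R = [[4.6904, -2.3452], [0.0000, 3.3912]]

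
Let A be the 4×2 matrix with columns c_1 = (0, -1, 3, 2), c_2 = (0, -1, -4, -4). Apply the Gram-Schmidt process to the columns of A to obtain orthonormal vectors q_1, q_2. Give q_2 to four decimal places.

q_2 = (0.0000, -0.8776, 0.0266, -0.4787)

q_1 = c_1/‖c_1‖ = (0, -1, 3, 2)/3.7417 = (0.0000, -0.2673, 0.8018, 0.5345).
r_{12} = q_1·c_2 = -5.0780.
u_2 = c_2 + 5.0780·q_1 = (0.0000, -2.3571, 0.0714, -1.2857).
‖u_2‖ = 2.6859, so q_2 = (0.0000, -0.8776, 0.0266, -0.4787).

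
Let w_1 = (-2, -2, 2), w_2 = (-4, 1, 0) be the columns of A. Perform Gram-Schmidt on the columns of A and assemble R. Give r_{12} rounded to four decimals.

r_{12} = 1.7321

e_1 = w_1/‖w_1‖ = (-2, -2, 2)/3.4641 = (-0.5774, -0.5774, 0.5774).
r_{12} = e_1·w_2 = 1.7321.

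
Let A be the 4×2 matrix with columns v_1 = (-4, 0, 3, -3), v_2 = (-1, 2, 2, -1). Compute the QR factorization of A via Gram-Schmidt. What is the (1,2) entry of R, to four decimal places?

r_{12} = 2.2295

v_1 = (-4, 0, 3, -3); ‖v_1‖ = 5.8310, so e_1 = (-0.6860, 0.0000, 0.5145, -0.5145).
r_{12} = e_1·v_2 = 2.2295.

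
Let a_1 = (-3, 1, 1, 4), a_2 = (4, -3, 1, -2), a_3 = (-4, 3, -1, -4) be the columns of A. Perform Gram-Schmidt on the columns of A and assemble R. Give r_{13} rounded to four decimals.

r_{13} = -0.3849

a_1 = (-3, 1, 1, 4); ‖a_1‖ = 5.1962, so e_1 = (-0.5774, 0.1925, 0.1925, 0.7698).
r_{13} = e_1·a_3 = -0.3849.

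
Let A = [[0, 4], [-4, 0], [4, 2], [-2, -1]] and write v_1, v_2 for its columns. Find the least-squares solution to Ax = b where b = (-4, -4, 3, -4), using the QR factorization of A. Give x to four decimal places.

x = (1.2439, -0.8780)

v_1 = (0, -4, 4, -2); ‖v_1‖ = 6.0000, so q_1 = (0.0000, -0.6667, 0.6667, -0.3333).
q_1·v_2 = 0.0000·4 + (-0.6667)·0 + 0.6667·2 + (-0.3333)·(-1) = 1.6667.
u_2 = v_2 − 1.6667·q_1 = (4.0000, 1.1111, 0.8889, -0.4444).
‖u_2‖ = 4.2687, so q_2 = (0.9370, 0.2603, 0.2082, -0.1041).
Qᵀb = (6.0000, -3.7482).
Back-substitute: x_2 = -3.7482/4.2687 = -0.8780.
x_1 = (6.0000 − 1.6667·(-0.8780))/6.0000 = 1.2439.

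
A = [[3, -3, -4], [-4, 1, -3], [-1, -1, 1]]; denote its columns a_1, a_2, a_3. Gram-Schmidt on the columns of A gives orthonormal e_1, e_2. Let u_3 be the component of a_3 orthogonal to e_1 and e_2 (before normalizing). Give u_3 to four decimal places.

e_1 = a_1/‖a_1‖ = (3, -4, -1)/5.0990 = (0.5883, -0.7845, -0.1961).
r_{12} = e_1·a_2 = -2.3534.
u_2 = a_2 + 2.3534·e_1 = (-1.6154, -0.8462, -1.4615).
‖u_2‖ = 2.3370, so e_2 = (-0.6912, -0.3621, -0.6254).
r_{13} = e_1·a_3 = -0.1961; r_{23} = e_2·a_3 = 3.2257.
u_3 = a_3 + 0.1961·e_1 − 3.2257·e_2 = (-1.6549, -1.9859, 2.9789).

u_3 = (-1.6549, -1.9859, 2.9789)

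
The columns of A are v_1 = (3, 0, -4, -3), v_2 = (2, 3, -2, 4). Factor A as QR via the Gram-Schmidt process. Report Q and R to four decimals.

Q = [[0.5145, 0.3180], [0.0000, 0.5232], [-0.6860, -0.3077], [-0.5145, 0.7283]], R = [[5.8310, 0.3430], [0.0000, 5.7343]]

e_1 = v_1/‖v_1‖ = (3, 0, -4, -3)/5.8310 = (0.5145, 0.0000, -0.6860, -0.5145).
r_{12} = e_1·v_2 = 0.3430.
u_2 = v_2 − 0.3430·e_1 = (1.8235, 3.0000, -1.7647, 4.1765).
‖u_2‖ = 5.7343, so e_2 = (0.3180, 0.5232, -0.3077, 0.7283).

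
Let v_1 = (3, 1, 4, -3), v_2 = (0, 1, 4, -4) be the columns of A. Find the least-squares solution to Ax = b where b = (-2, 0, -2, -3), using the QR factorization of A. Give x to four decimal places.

v_1 = (3, 1, 4, -3); ‖v_1‖ = 5.9161, so e_1 = (0.5071, 0.1690, 0.6761, -0.5071).
e_1·v_2 = 0.5071·0 + 0.1690·1 + 0.6761·4 + (-0.5071)·(-4) = 4.9019.
u_2 = v_2 − 4.9019·e_1 = (-2.4857, 0.1714, 0.6857, -1.5143).
‖u_2‖ = 2.9952, so e_2 = (-0.8299, 0.0572, 0.2289, -0.5056).
Qᵀb = (-0.8452, 2.7186).
Back-substitute: x_2 = 2.7186/2.9952 = 0.9076.
x_1 = (-0.8452 − 4.9019·0.9076)/5.9161 = -0.8949.

x = (-0.8949, 0.9076)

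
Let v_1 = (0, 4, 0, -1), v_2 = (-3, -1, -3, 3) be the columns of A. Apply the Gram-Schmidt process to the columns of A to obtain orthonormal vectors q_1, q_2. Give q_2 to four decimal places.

v_1 = (0, 4, 0, -1); ‖v_1‖ = 4.1231, so q_1 = (0.0000, 0.9701, 0.0000, -0.2425).
q_1·v_2 = 0.0000·(-3) + 0.9701·(-1) + 0.0000·(-3) + (-0.2425)·3 = -1.6977.
u_2 = v_2 + 1.6977·q_1 = (-3.0000, 0.6471, -3.0000, 2.5882).
‖u_2‖ = 5.0118, so q_2 = (-0.5986, 0.1291, -0.5986, 0.5164).

q_2 = (-0.5986, 0.1291, -0.5986, 0.5164)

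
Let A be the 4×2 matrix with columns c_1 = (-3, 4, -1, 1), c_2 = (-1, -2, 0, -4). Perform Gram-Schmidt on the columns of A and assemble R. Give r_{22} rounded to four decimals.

r_{22} = 4.2426

q_1 = c_1/‖c_1‖ = (-3, 4, -1, 1)/5.1962 = (-0.5774, 0.7698, -0.1925, 0.1925).
r_{12} = q_1·c_2 = -1.7321.
u_2 = c_2 + 1.7321·q_1 = (-2.0000, -0.6667, -0.3333, -3.6667).
r_{22} = ‖u_2‖ = 4.2426.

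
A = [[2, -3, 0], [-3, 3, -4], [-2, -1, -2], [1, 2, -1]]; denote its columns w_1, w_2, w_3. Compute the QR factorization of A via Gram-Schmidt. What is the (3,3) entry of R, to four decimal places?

r_{33} = 2.8296

w_1 = (2, -3, -2, 1); ‖w_1‖ = 4.2426, so q_1 = (0.4714, -0.7071, -0.4714, 0.2357).
q_1·w_2 = 0.4714·(-3) + (-0.7071)·3 + (-0.4714)·(-1) + 0.2357·2 = -2.5927.
u_2 = w_2 + 2.5927·q_1 = (-1.7778, 1.1667, -2.2222, 2.6111).
‖u_2‖ = 4.0346, so q_2 = (-0.4406, 0.2892, -0.5508, 0.6472).
q_1·w_3 = 0.4714·0 + (-0.7071)·(-4) + (-0.4714)·(-2) + 0.2357·(-1) = 3.5355; q_2·w_3 = (-0.4406)·0 + 0.2892·(-4) + (-0.5508)·(-2) + 0.6472·(-1) = -0.7023.
u_3 = w_3 − 3.5355·q_1 + 0.7023·q_2 = (-1.9761, -1.2969, -0.7201, -1.3788).
r_{33} = ‖u_3‖ = 2.8296.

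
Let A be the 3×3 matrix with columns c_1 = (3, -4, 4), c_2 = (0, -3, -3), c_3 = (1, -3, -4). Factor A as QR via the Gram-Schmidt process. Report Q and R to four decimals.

c_1 = (3, -4, 4); ‖c_1‖ = 6.4031, so e_1 = (0.4685, -0.6247, 0.6247).
e_1·c_2 = 0.4685·0 + (-0.6247)·(-3) + 0.6247·(-3) = 0.0000.
u_2 = c_2 + 0.0000·e_1 = (0.0000, -3.0000, -3.0000).
‖u_2‖ = 4.2426, so e_2 = (0.0000, -0.7071, -0.7071).
e_1·c_3 = 0.4685·1 + (-0.6247)·(-3) + 0.6247·(-4) = -0.1562; e_2·c_3 = 0.0000·1 + (-0.7071)·(-3) + (-0.7071)·(-4) = 4.9497.
u_3 = c_3 + 0.1562·e_1 − 4.9497·e_2 = (1.0732, 0.4024, -0.4024).
‖u_3‖ = 1.2147, so e_3 = (0.8835, 0.3313, -0.3313).

Q = [[0.4685, 0.0000, 0.8835], [-0.6247, -0.7071, 0.3313], [0.6247, -0.7071, -0.3313]], R = [[6.4031, 0.0000, -0.1562], [0.0000, 4.2426, 4.9497], [0.0000, 0.0000, 1.2147]]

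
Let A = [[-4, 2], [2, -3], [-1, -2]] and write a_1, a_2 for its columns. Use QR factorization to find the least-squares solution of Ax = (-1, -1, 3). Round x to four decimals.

a_1 = (-4, 2, -1); ‖a_1‖ = 4.5826, so e_1 = (-0.8729, 0.4364, -0.2182).
e_1·a_2 = (-0.8729)·2 + 0.4364·(-3) + (-0.2182)·(-2) = -2.6186.
u_2 = a_2 + 2.6186·e_1 = (-0.2857, -1.8571, -2.5714).
‖u_2‖ = 3.1848, so e_2 = (-0.0897, -0.5831, -0.8074).
Qᵀb = (-0.2182, -1.7494).
Back-substitute: x_2 = -1.7494/3.1848 = -0.5493.
x_1 = (-0.2182 + 2.6186·(-0.5493))/4.5826 = -0.3615.

x = (-0.3615, -0.5493)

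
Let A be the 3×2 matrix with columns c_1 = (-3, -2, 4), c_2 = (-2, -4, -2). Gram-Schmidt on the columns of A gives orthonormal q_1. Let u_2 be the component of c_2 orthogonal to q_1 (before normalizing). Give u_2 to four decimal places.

q_1 = c_1/‖c_1‖ = (-3, -2, 4)/5.3852 = (-0.5571, -0.3714, 0.7428).
r_{12} = q_1·c_2 = 1.1142.
u_2 = c_2 − 1.1142·q_1 = (-1.3793, -3.5862, -2.8276).

u_2 = (-1.3793, -3.5862, -2.8276)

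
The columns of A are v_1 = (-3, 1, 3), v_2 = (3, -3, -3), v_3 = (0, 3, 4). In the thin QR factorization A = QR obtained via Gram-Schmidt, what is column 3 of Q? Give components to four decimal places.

v_1 = (-3, 1, 3); ‖v_1‖ = 4.3589, so q_1 = (-0.6882, 0.2294, 0.6882).
q_1·v_2 = (-0.6882)·3 + 0.2294·(-3) + 0.6882·(-3) = -4.8177.
u_2 = v_2 + 4.8177·q_1 = (-0.3158, -1.8947, 0.3158).
‖u_2‖ = 1.9467, so q_2 = (-0.1622, -0.9733, 0.1622).
q_1·v_3 = (-0.6882)·0 + 0.2294·3 + 0.6882·4 = 3.4412; q_2·v_3 = (-0.1622)·0 + (-0.9733)·3 + 0.1622·4 = -2.2711.
u_3 = v_3 − 3.4412·q_1 + 2.2711·q_2 = (2.0000, 0.0000, 2.0000).
‖u_3‖ = 2.8284, so q_3 = (0.7071, 0.0000, 0.7071).

q_3 = (0.7071, 0.0000, 0.7071)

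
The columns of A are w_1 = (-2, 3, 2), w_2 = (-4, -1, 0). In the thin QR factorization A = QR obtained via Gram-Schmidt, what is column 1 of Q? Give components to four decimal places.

e_1 = (-0.4851, 0.7276, 0.4851)

w_1 = (-2, 3, 2); ‖w_1‖ = 4.1231, so e_1 = (-0.4851, 0.7276, 0.4851).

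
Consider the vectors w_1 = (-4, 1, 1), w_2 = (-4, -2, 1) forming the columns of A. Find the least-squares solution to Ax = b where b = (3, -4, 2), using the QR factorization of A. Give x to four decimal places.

e_1 = w_1/‖w_1‖ = (-4, 1, 1)/4.2426 = (-0.9428, 0.2357, 0.2357).
r_{12} = e_1·w_2 = 3.5355.
u_2 = w_2 − 3.5355·e_1 = (-0.6667, -2.8333, 0.1667).
‖u_2‖ = 2.9155, so e_2 = (-0.2287, -0.9718, 0.0572).
Qᵀb = (-3.2998, 3.3156).
Back-substitute: x_2 = 3.3156/2.9155 = 1.1373.
x_1 = (-3.2998 − 3.5355·1.1373)/4.2426 = -1.7255.

x = (-1.7255, 1.1373)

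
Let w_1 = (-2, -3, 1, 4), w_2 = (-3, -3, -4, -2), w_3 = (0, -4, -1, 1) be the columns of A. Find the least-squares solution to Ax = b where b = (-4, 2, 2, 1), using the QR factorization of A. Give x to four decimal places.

q_1 = w_1/‖w_1‖ = (-2, -3, 1, 4)/5.4772 = (-0.3651, -0.5477, 0.1826, 0.7303).
r_{12} = q_1·w_2 = 0.5477.
u_2 = w_2 − 0.5477·q_1 = (-2.8000, -2.7000, -4.1000, -2.4000).
‖u_2‖ = 6.1400, so q_2 = (-0.4560, -0.4397, -0.6677, -0.3909).
r_{13} = q_1·w_3 = 2.7386; r_{23} = q_2·w_3 = 2.0358.
u_3 = w_3 − 2.7386·q_1 − 2.0358·q_2 = (1.9284, -1.6048, -0.1406, -0.2042).
‖u_3‖ = 2.5210, so q_3 = (0.7649, -0.6366, -0.0558, -0.0810).
Qᵀb = (1.4606, -0.7818, -4.5254).
Back-substitute: x_3 = -4.5254/2.5210 = -1.7951.
x_2 = (-0.7818 − 2.0358·(-1.7951))/6.1400 = 0.4679.
x_1 = (1.4606 − 0.5477·0.4679 − 2.7386·(-1.7951))/5.4772 = 1.1174.

x = (1.1174, 0.4679, -1.7951)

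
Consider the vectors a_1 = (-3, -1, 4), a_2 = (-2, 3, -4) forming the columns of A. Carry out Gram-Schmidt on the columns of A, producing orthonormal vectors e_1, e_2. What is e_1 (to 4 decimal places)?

e_1 = (-0.5883, -0.1961, 0.7845)

a_1 = (-3, -1, 4); ‖a_1‖ = 5.0990, so e_1 = (-0.5883, -0.1961, 0.7845).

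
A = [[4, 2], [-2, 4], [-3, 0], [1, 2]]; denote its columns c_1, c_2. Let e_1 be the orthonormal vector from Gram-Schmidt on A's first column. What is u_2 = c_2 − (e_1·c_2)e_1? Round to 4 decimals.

u_2 = (1.7333, 4.1333, 0.2000, 1.9333)

c_1 = (4, -2, -3, 1); ‖c_1‖ = 5.4772, so e_1 = (0.7303, -0.3651, -0.5477, 0.1826).
e_1·c_2 = 0.7303·2 + (-0.3651)·4 + (-0.5477)·0 + 0.1826·2 = 0.3651.
u_2 = c_2 − 0.3651·e_1 = (1.7333, 4.1333, 0.2000, 1.9333).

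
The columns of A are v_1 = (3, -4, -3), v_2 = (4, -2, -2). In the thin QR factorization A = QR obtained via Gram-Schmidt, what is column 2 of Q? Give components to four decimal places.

v_1 = (3, -4, -3); ‖v_1‖ = 5.8310, so e_1 = (0.5145, -0.6860, -0.5145).
e_1·v_2 = 0.5145·4 + (-0.6860)·(-2) + (-0.5145)·(-2) = 4.4590.
u_2 = v_2 − 4.4590·e_1 = (1.7059, 1.0588, 0.2941).
‖u_2‖ = 2.0292, so e_2 = (0.8407, 0.5218, 0.1449).

e_2 = (0.8407, 0.5218, 0.1449)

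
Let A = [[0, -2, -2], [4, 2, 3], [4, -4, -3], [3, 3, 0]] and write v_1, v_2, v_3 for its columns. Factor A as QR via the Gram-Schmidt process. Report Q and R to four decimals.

q_1 = v_1/‖v_1‖ = (0, 4, 4, 3)/6.4031 = (0.0000, 0.6247, 0.6247, 0.4685).
r_{12} = q_1·v_2 = 0.1562.
u_2 = v_2 − 0.1562·q_1 = (-2.0000, 1.9024, -4.0976, 2.9268).
‖u_2‖ = 5.7424, so q_2 = (-0.3483, 0.3313, -0.7136, 0.5097).
r_{13} = q_1·v_3 = 0.0000; r_{23} = q_2·v_3 = 3.8311.
u_3 = v_3 + 0.0000·q_1 − 3.8311·q_2 = (-0.6657, 1.7308, -0.2663, -1.9527).
‖u_3‖ = 2.7060, so q_3 = (-0.2460, 0.6396, -0.0984, -0.7216).

Q = [[0.0000, -0.3483, -0.2460], [0.6247, 0.3313, 0.6396], [0.6247, -0.7136, -0.0984], [0.4685, 0.5097, -0.7216]], R = [[6.4031, 0.1562, 0.0000], [0.0000, 5.7424, 3.8311], [0.0000, 0.0000, 2.7060]]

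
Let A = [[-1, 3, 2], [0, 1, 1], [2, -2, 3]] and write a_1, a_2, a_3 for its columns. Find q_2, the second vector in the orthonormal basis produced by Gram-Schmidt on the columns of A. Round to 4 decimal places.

a_1 = (-1, 0, 2); ‖a_1‖ = 2.2361, so q_1 = (-0.4472, 0.0000, 0.8944).
q_1·a_2 = (-0.4472)·3 + 0.0000·1 + 0.8944·(-2) = -3.1305.
u_2 = a_2 + 3.1305·q_1 = (1.6000, 1.0000, 0.8000).
‖u_2‖ = 2.0494, so q_2 = (0.7807, 0.4880, 0.3904).

q_2 = (0.7807, 0.4880, 0.3904)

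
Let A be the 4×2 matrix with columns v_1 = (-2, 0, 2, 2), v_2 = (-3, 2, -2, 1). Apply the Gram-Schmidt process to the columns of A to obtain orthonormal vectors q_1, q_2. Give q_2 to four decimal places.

q_2 = (-0.5715, 0.4899, -0.6532, 0.0816)

v_1 = (-2, 0, 2, 2); ‖v_1‖ = 3.4641, so q_1 = (-0.5774, 0.0000, 0.5774, 0.5774).
q_1·v_2 = (-0.5774)·(-3) + 0.0000·2 + 0.5774·(-2) + 0.5774·1 = 1.1547.
u_2 = v_2 − 1.1547·q_1 = (-2.3333, 2.0000, -2.6667, 0.3333).
‖u_2‖ = 4.0825, so q_2 = (-0.5715, 0.4899, -0.6532, 0.0816).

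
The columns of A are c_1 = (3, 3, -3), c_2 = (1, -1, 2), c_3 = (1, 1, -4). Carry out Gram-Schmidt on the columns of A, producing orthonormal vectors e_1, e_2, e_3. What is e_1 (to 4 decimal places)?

c_1 = (3, 3, -3); ‖c_1‖ = 5.1962, so e_1 = (0.5774, 0.5774, -0.5774).

e_1 = (0.5774, 0.5774, -0.5774)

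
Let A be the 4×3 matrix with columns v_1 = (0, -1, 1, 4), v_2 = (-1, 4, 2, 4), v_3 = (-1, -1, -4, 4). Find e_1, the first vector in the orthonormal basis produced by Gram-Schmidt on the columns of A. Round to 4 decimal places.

e_1 = v_1/‖v_1‖ = (0, -1, 1, 4)/4.2426 = (0.0000, -0.2357, 0.2357, 0.9428).

e_1 = (0.0000, -0.2357, 0.2357, 0.9428)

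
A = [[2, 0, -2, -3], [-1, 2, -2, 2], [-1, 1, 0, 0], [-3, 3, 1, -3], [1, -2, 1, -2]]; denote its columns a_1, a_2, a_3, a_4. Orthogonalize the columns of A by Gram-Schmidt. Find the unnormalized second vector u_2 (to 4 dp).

a_1 = (2, -1, -1, -3, 1); ‖a_1‖ = 4.0000, so q_1 = (0.5000, -0.2500, -0.2500, -0.7500, 0.2500).
q_1·a_2 = 0.5000·0 + (-0.2500)·2 + (-0.2500)·1 + (-0.7500)·3 + 0.2500·(-2) = -3.5000.
u_2 = a_2 + 3.5000·q_1 = (1.7500, 1.1250, 0.1250, 0.3750, -1.1250).

u_2 = (1.7500, 1.1250, 0.1250, 0.3750, -1.1250)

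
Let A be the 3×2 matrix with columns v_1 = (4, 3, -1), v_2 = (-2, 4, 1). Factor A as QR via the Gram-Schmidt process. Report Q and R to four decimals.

e_1 = v_1/‖v_1‖ = (4, 3, -1)/5.0990 = (0.7845, 0.5883, -0.1961).
r_{12} = e_1·v_2 = 0.5883.
u_2 = v_2 − 0.5883·e_1 = (-2.4615, 3.6538, 1.1154).
‖u_2‖ = 4.5447, so e_2 = (-0.5416, 0.8040, 0.2454).

Q = [[0.7845, -0.5416], [0.5883, 0.8040], [-0.1961, 0.2454]], R = [[5.0990, 0.5883], [0.0000, 4.5447]]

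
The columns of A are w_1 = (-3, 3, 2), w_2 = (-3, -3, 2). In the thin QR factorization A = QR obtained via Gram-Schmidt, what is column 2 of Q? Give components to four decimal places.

q_2 = (-0.5322, -0.7687, 0.3548)

w_1 = (-3, 3, 2); ‖w_1‖ = 4.6904, so q_1 = (-0.6396, 0.6396, 0.4264).
q_1·w_2 = (-0.6396)·(-3) + 0.6396·(-3) + 0.4264·2 = 0.8528.
u_2 = w_2 − 0.8528·q_1 = (-2.4545, -3.5455, 1.6364).
‖u_2‖ = 4.6122, so q_2 = (-0.5322, -0.7687, 0.3548).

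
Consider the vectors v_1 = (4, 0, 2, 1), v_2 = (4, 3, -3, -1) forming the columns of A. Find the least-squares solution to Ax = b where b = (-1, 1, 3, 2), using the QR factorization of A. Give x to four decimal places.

v_1 = (4, 0, 2, 1); ‖v_1‖ = 4.5826, so q_1 = (0.8729, 0.0000, 0.4364, 0.2182).
q_1·v_2 = 0.8729·4 + 0.0000·3 + 0.4364·(-3) + 0.2182·(-1) = 1.9640.
u_2 = v_2 − 1.9640·q_1 = (2.2857, 3.0000, -3.8571, -1.4286).
‖u_2‖ = 5.5806, so q_2 = (0.4096, 0.5376, -0.6912, -0.2560).
Qᵀb = (0.8729, -2.4575).
Back-substitute: x_2 = -2.4575/5.5806 = -0.4404.
x_1 = (0.8729 − 1.9640·(-0.4404))/4.5826 = 0.3792.

x = (0.3792, -0.4404)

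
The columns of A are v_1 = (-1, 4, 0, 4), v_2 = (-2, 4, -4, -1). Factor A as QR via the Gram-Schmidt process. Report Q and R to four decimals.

Q = [[-0.1741, -0.2827], [0.6963, 0.4132], [0.0000, -0.7177], [0.6963, -0.4839]], R = [[5.7446, 2.4371], [0.0000, 5.5732]]

q_1 = v_1/‖v_1‖ = (-1, 4, 0, 4)/5.7446 = (-0.1741, 0.6963, 0.0000, 0.6963).
r_{12} = q_1·v_2 = 2.4371.
u_2 = v_2 − 2.4371·q_1 = (-1.5758, 2.3030, -4.0000, -2.6970).
‖u_2‖ = 5.5732, so q_2 = (-0.2827, 0.4132, -0.7177, -0.4839).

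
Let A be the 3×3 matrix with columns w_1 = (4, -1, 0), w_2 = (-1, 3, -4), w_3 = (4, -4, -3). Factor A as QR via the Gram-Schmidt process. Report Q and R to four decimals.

Q = [[0.9701, 0.1346, -0.2018], [-0.2425, 0.5383, -0.8071], [0.0000, -0.8319, -0.5549]], R = [[4.1231, -1.6977, 4.8507], [0.0000, 4.8081, 0.8809], [0.0000, 0.0000, 4.0859]]

w_1 = (4, -1, 0); ‖w_1‖ = 4.1231, so q_1 = (0.9701, -0.2425, 0.0000).
q_1·w_2 = 0.9701·(-1) + (-0.2425)·3 + 0.0000·(-4) = -1.6977.
u_2 = w_2 + 1.6977·q_1 = (0.6471, 2.5882, -4.0000).
‖u_2‖ = 4.8081, so q_2 = (0.1346, 0.5383, -0.8319).
q_1·w_3 = 0.9701·4 + (-0.2425)·(-4) + 0.0000·(-3) = 4.8507; q_2·w_3 = 0.1346·4 + 0.5383·(-4) + (-0.8319)·(-3) = 0.8809.
u_3 = w_3 − 4.8507·q_1 − 0.8809·q_2 = (-0.8244, -3.2977, -2.2672).
‖u_3‖ = 4.0859, so q_3 = (-0.2018, -0.8071, -0.5549).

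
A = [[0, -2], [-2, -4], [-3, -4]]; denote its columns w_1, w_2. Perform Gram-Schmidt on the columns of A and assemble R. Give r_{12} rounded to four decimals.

r_{12} = 5.5470

w_1 = (0, -2, -3); ‖w_1‖ = 3.6056, so q_1 = (0.0000, -0.5547, -0.8321).
r_{12} = q_1·w_2 = 5.5470.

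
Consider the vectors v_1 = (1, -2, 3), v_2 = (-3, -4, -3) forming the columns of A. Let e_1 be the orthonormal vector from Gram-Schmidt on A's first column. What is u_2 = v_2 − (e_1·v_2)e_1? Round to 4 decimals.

u_2 = (-2.7143, -4.5714, -2.1429)

v_1 = (1, -2, 3); ‖v_1‖ = 3.7417, so e_1 = (0.2673, -0.5345, 0.8018).
e_1·v_2 = 0.2673·(-3) + (-0.5345)·(-4) + 0.8018·(-3) = -1.0690.
u_2 = v_2 + 1.0690·e_1 = (-2.7143, -4.5714, -2.1429).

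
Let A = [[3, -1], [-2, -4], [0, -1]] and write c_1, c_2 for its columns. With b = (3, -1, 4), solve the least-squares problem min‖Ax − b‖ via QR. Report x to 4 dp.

x = (1.0191, -0.4498)

e_1 = c_1/‖c_1‖ = (3, -2, 0)/3.6056 = (0.8321, -0.5547, 0.0000).
r_{12} = e_1·c_2 = 1.3868.
u_2 = c_2 − 1.3868·e_1 = (-2.1538, -3.2308, -1.0000).
‖u_2‖ = 4.0096, so e_2 = (-0.5372, -0.8058, -0.2494).
Qᵀb = (3.0509, -1.8034).
Back-substitute: x_2 = -1.8034/4.0096 = -0.4498.
x_1 = (3.0509 − 1.3868·(-0.4498))/3.6056 = 1.0191.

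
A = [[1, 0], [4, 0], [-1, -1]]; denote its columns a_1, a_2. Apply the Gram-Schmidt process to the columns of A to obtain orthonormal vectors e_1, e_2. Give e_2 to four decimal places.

e_2 = (-0.0572, -0.2287, -0.9718)

e_1 = a_1/‖a_1‖ = (1, 4, -1)/4.2426 = (0.2357, 0.9428, -0.2357).
r_{12} = e_1·a_2 = 0.2357.
u_2 = a_2 − 0.2357·e_1 = (-0.0556, -0.2222, -0.9444).
‖u_2‖ = 0.9718, so e_2 = (-0.0572, -0.2287, -0.9718).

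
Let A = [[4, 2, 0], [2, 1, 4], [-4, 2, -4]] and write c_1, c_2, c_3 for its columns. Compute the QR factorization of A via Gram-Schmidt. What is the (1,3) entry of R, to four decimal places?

r_{13} = 4.0000

c_1 = (4, 2, -4); ‖c_1‖ = 6.0000, so e_1 = (0.6667, 0.3333, -0.6667).
r_{13} = e_1·c_3 = 4.0000.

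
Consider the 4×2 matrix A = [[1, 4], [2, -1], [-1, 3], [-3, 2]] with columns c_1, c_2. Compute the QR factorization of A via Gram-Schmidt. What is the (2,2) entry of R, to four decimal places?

c_1 = (1, 2, -1, -3); ‖c_1‖ = 3.8730, so q_1 = (0.2582, 0.5164, -0.2582, -0.7746).
q_1·c_2 = 0.2582·4 + 0.5164·(-1) + (-0.2582)·3 + (-0.7746)·2 = -1.8074.
u_2 = c_2 + 1.8074·q_1 = (4.4667, -0.0667, 2.5333, 0.6000).
r_{22} = ‖u_2‖ = 5.1704.

r_{22} = 5.1704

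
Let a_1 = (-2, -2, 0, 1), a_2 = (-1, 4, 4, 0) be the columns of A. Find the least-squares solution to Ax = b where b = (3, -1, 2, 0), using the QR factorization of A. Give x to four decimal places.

q_1 = a_1/‖a_1‖ = (-2, -2, 0, 1)/3.0000 = (-0.6667, -0.6667, 0.0000, 0.3333).
r_{12} = q_1·a_2 = -2.0000.
u_2 = a_2 + 2.0000·q_1 = (-2.3333, 2.6667, 4.0000, 0.6667).
‖u_2‖ = 5.3852, so q_2 = (-0.4333, 0.4952, 0.7428, 0.1238).
Qᵀb = (-1.3333, -0.3095).
Back-substitute: x_2 = -0.3095/5.3852 = -0.0575.
x_1 = (-1.3333 + 2.0000·(-0.0575))/3.0000 = -0.4828.

x = (-0.4828, -0.0575)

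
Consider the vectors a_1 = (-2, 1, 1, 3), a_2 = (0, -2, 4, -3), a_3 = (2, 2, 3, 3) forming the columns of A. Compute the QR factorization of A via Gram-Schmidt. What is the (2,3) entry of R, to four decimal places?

r_{23} = 0.7228

a_1 = (-2, 1, 1, 3); ‖a_1‖ = 3.8730, so q_1 = (-0.5164, 0.2582, 0.2582, 0.7746).
q_1·a_2 = (-0.5164)·0 + 0.2582·(-2) + 0.2582·4 + 0.7746·(-3) = -1.8074.
u_2 = a_2 + 1.8074·q_1 = (-0.9333, -1.5333, 4.4667, -1.6000).
‖u_2‖ = 5.0728, so q_2 = (-0.1840, -0.3023, 0.8805, -0.3154).
r_{23} = q_2·a_3 = 0.7228.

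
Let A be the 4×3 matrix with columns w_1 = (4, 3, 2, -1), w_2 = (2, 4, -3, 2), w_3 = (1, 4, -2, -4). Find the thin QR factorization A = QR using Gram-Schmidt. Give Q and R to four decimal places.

Q = [[0.7303, 0.0753, -0.2529], [0.5477, 0.5273, 0.2882], [0.3651, -0.7156, -0.3532], [-0.1826, 0.4519, -0.8534]], R = [[5.4772, 2.1909, 2.9212], [0.0000, 5.3104, 1.8078], [0.0000, 0.0000, 5.0198]]

w_1 = (4, 3, 2, -1); ‖w_1‖ = 5.4772, so e_1 = (0.7303, 0.5477, 0.3651, -0.1826).
e_1·w_2 = 0.7303·2 + 0.5477·4 + 0.3651·(-3) + (-0.1826)·2 = 2.1909.
u_2 = w_2 − 2.1909·e_1 = (0.4000, 2.8000, -3.8000, 2.4000).
‖u_2‖ = 5.3104, so e_2 = (0.0753, 0.5273, -0.7156, 0.4519).
e_1·w_3 = 0.7303·1 + 0.5477·4 + 0.3651·(-2) + (-0.1826)·(-4) = 2.9212; e_2·w_3 = 0.0753·1 + 0.5273·4 + (-0.7156)·(-2) + 0.4519·(-4) = 1.8078.
u_3 = w_3 − 2.9212·e_1 − 1.8078·e_2 = (-1.2695, 1.4468, -1.7730, -4.2837).
‖u_3‖ = 5.0198, so e_3 = (-0.2529, 0.2882, -0.3532, -0.8534).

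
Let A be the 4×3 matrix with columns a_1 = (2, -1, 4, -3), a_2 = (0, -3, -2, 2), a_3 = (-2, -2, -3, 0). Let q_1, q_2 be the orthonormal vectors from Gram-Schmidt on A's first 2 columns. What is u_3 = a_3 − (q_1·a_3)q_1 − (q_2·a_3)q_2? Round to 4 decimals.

u_3 = (-1.4550, -0.6838, -0.8509, -1.8766)

a_1 = (2, -1, 4, -3); ‖a_1‖ = 5.4772, so q_1 = (0.3651, -0.1826, 0.7303, -0.5477).
q_1·a_2 = 0.3651·0 + (-0.1826)·(-3) + 0.7303·(-2) + (-0.5477)·2 = -2.0083.
u_2 = a_2 + 2.0083·q_1 = (0.7333, -3.3667, -0.5333, 0.9000).
‖u_2‖ = 3.6009, so q_2 = (0.2037, -0.9349, -0.1481, 0.2499).
q_1·a_3 = 0.3651·(-2) + (-0.1826)·(-2) + 0.7303·(-3) + (-0.5477)·0 = -2.5560; q_2·a_3 = 0.2037·(-2) + (-0.9349)·(-2) + (-0.1481)·(-3) + 0.2499·0 = 1.9069.
u_3 = a_3 + 2.5560·q_1 − 1.9069·q_2 = (-1.4550, -0.6838, -0.8509, -1.8766).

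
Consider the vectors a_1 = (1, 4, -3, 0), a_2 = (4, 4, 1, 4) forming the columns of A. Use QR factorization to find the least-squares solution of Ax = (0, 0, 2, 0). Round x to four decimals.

x = (-0.3330, 0.1563)

e_1 = a_1/‖a_1‖ = (1, 4, -3, 0)/5.0990 = (0.1961, 0.7845, -0.5883, 0.0000).
r_{12} = e_1·a_2 = 3.3340.
u_2 = a_2 − 3.3340·e_1 = (3.3462, 1.3846, 2.9615, 4.0000).
‖u_2‖ = 6.1550, so e_2 = (0.5436, 0.2250, 0.4812, 0.6499).
Qᵀb = (-1.1767, 0.9623).
Back-substitute: x_2 = 0.9623/6.1550 = 0.1563.
x_1 = (-1.1767 − 3.3340·0.1563)/5.0990 = -0.3330.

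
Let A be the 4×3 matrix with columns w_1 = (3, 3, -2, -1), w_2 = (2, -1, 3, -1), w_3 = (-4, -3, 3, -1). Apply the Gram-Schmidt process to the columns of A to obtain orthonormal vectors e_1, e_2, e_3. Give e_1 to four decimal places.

e_1 = (0.6255, 0.6255, -0.4170, -0.2085)

e_1 = w_1/‖w_1‖ = (3, 3, -2, -1)/4.7958 = (0.6255, 0.6255, -0.4170, -0.2085).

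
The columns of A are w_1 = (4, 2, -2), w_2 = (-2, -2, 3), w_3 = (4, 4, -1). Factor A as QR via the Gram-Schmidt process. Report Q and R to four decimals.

Q = [[0.8165, 0.5345, -0.2182], [0.4082, -0.2673, 0.8729], [-0.4082, 0.8018, 0.4364]], R = [[4.8990, -3.6742, 5.3072], [0.0000, 1.8708, 0.2673], [0.0000, 0.0000, 2.1822]]

w_1 = (4, 2, -2); ‖w_1‖ = 4.8990, so q_1 = (0.8165, 0.4082, -0.4082).
q_1·w_2 = 0.8165·(-2) + 0.4082·(-2) + (-0.4082)·3 = -3.6742.
u_2 = w_2 + 3.6742·q_1 = (1.0000, -0.5000, 1.5000).
‖u_2‖ = 1.8708, so q_2 = (0.5345, -0.2673, 0.8018).
q_1·w_3 = 0.8165·4 + 0.4082·4 + (-0.4082)·(-1) = 5.3072; q_2·w_3 = 0.5345·4 + (-0.2673)·4 + 0.8018·(-1) = 0.2673.
u_3 = w_3 − 5.3072·q_1 − 0.2673·q_2 = (-0.4762, 1.9048, 0.9524).
‖u_3‖ = 2.1822, so q_3 = (-0.2182, 0.8729, 0.4364).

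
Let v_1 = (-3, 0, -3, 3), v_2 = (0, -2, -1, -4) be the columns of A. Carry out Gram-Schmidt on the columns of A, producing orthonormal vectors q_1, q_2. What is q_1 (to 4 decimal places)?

v_1 = (-3, 0, -3, 3); ‖v_1‖ = 5.1962, so q_1 = (-0.5774, 0.0000, -0.5774, 0.5774).

q_1 = (-0.5774, 0.0000, -0.5774, 0.5774)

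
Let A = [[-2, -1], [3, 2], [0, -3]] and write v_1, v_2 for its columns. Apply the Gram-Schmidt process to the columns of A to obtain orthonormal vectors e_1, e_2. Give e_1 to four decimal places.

v_1 = (-2, 3, 0); ‖v_1‖ = 3.6056, so e_1 = (-0.5547, 0.8321, 0.0000).

e_1 = (-0.5547, 0.8321, 0.0000)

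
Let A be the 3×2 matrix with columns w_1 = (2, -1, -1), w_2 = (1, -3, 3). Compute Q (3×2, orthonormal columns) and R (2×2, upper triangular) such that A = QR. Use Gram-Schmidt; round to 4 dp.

w_1 = (2, -1, -1); ‖w_1‖ = 2.4495, so q_1 = (0.8165, -0.4082, -0.4082).
q_1·w_2 = 0.8165·1 + (-0.4082)·(-3) + (-0.4082)·3 = 0.8165.
u_2 = w_2 − 0.8165·q_1 = (0.3333, -2.6667, 3.3333).
‖u_2‖ = 4.2817, so q_2 = (0.0778, -0.6228, 0.7785).

Q = [[0.8165, 0.0778], [-0.4082, -0.6228], [-0.4082, 0.7785]], R = [[2.4495, 0.8165], [0.0000, 4.2817]]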